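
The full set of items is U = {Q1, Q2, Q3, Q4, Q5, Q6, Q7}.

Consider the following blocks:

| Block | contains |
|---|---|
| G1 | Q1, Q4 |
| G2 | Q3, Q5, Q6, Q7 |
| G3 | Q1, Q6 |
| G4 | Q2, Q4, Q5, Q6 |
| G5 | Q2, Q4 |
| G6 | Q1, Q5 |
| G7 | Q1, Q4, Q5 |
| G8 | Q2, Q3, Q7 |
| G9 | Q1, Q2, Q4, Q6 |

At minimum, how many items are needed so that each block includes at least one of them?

The 3 items {Q1, Q2, Q3} hit every block.
No choice of 2 items meets every block, so 3 is the minimum.

3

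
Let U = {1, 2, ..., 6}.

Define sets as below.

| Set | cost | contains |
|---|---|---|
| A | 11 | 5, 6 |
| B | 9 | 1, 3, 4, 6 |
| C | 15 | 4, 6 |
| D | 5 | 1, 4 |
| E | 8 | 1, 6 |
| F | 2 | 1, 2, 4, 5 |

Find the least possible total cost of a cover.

B, F together cover every point (B ∪ F = {1, 2, 3, 4, 5, 6}); total cost 9 + 2 = 11.
No covering selection has total cost below 11.

11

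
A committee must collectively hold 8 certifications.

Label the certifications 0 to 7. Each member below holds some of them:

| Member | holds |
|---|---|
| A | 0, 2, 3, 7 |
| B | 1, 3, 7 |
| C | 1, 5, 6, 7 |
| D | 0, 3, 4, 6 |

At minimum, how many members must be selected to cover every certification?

Take {A, C, D}. Their union is {0, 1, 2, 3, 4, 5, 6, 7}, which is all 8 certifications.
Only A contains 2, so A is forced; the remaining 4 certifications need at least 2 more members (each remaining member adds at most 3) — so at least 3 members are needed, and 3 is optimal.

3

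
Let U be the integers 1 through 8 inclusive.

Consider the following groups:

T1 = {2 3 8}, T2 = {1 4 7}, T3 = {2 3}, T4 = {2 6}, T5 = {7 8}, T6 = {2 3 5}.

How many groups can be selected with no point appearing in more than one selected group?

T2, T4 are pairwise disjoint (T2={1,4,7}; T4={2,6}).
Every remaining group overlaps one of these, and no 3 of the listed groups are pairwise disjoint, so 2 is the maximum.

2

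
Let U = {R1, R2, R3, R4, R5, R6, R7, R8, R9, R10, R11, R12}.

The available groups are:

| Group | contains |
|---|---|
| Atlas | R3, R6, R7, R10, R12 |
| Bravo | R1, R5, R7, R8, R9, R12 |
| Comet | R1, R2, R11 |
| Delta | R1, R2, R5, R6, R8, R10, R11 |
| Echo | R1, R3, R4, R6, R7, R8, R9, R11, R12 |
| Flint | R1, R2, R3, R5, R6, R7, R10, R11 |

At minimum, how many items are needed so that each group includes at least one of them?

2

Take H = {R11, R12}. Each listed group contains at least one of these, so H is a hitting set of size 2.
The groups Atlas, Comet are pairwise disjoint, so any hitting set needs a separate item for each — at least 2. Hence 2 is optimal.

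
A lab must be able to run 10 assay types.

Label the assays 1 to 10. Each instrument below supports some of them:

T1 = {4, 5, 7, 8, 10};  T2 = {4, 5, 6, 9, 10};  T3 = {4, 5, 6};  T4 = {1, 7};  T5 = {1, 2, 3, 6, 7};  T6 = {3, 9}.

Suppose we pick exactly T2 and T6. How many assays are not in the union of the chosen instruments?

Union of T2, T6 = {3, 4, 5, 6, 9, 10}.
Not covered: 1, 2, 7, 8 — 4 assays.

4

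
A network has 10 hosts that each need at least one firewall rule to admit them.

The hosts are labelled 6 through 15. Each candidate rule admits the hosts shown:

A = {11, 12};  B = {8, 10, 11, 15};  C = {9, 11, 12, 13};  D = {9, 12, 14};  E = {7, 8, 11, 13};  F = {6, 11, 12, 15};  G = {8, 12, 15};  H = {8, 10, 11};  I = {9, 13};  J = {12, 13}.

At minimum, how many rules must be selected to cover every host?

4

Take {B, D, E, F}. Their union is {6, 7, 8, 9, 10, 11, 12, 13, 14, 15}, which is all 10 hosts.
No 3 of the 10 rules cover everything (all 120 combinations miss at least one host), so 4 is optimal.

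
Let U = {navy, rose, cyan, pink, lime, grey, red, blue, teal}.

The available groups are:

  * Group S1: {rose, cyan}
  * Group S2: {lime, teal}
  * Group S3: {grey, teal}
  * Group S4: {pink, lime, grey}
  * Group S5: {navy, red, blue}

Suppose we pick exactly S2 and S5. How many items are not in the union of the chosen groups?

4

Union of S2, S5 = {navy, lime, red, blue, teal}.
Not covered: rose, cyan, pink, grey — 4 items.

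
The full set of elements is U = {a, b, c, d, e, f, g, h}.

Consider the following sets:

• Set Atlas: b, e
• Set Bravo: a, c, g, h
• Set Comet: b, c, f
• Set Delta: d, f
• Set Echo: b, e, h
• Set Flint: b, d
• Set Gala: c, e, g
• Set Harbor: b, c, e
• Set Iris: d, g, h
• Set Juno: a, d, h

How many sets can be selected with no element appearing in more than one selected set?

Atlas, Bravo, Delta are pairwise disjoint (Atlas={b,e}; Bravo={a,c,g,h}; Delta={d,f}).
Every remaining set overlaps one of these, and no 4 of the listed sets are pairwise disjoint, so 3 is the maximum.

3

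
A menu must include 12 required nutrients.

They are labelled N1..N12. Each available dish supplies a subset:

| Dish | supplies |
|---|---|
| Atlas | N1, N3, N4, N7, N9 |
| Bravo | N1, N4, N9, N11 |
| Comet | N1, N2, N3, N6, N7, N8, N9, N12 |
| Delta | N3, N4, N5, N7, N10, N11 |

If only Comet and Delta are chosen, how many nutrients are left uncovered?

Union of Comet, Delta = {N1, N2, N3, N4, N5, N6, N7, N8, N9, N10, N11, N12} — that's every nutrient, so 0 are uncovered.

0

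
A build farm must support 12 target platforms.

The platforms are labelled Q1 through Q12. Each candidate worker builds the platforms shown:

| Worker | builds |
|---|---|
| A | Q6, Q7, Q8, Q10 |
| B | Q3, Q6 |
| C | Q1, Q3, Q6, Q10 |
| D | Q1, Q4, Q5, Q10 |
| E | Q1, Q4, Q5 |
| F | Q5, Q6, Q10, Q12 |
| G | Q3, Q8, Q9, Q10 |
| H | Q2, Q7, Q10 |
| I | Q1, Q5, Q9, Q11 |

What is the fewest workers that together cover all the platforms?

D and F and G and H and I together: D ∪ F ∪ G ∪ H ∪ I = {Q1, Q2, Q3, Q4, Q5, Q6, Q7, Q8, Q9, Q10, Q11, Q12} — every platform is covered.
No 4 of the 9 workers cover everything (all 126 combinations miss at least one platform), so 5 is optimal.

5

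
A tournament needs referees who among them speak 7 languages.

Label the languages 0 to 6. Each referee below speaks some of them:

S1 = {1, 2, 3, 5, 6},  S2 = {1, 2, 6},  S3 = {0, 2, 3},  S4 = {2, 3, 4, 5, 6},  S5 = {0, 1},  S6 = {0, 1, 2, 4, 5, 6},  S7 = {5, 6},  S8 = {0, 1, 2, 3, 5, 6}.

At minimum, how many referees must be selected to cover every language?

S4 and S6 together: S4 ∪ S6 = {0, 1, 2, 3, 4, 5, 6} — every language is covered.
No single referee has all 7 languages (the largest, S6, has 6), so 2 is optimal.

2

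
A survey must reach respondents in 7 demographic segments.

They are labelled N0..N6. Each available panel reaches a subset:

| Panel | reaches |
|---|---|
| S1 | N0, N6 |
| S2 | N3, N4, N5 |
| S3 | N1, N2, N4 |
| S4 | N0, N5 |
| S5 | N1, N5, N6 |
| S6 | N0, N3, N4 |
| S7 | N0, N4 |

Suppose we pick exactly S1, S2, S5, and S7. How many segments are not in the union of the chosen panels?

1

Union of S1, S2, S5, S7 = {N0, N1, N3, N4, N5, N6}.
Not covered: N2 — 1 segment.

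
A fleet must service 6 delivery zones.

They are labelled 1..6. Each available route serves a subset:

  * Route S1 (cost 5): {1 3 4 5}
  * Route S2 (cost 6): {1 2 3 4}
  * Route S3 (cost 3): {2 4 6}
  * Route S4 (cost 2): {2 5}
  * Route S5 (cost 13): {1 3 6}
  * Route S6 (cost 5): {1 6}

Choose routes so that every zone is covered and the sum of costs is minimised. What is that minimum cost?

S1, S3 together cover every zone (S1 ∪ S3 = {1, 2, 3, 4, 5, 6}); total cost 5 + 3 = 8.
No covering selection has total cost below 8.

8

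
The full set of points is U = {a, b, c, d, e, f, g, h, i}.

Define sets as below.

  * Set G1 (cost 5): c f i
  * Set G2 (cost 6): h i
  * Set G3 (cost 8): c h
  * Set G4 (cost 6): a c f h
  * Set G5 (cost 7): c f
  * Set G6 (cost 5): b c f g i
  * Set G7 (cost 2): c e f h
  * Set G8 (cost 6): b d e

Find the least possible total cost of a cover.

17

G4, G6, G8 together cover every point (G4 ∪ G6 ∪ G8 = {a, b, c, d, e, f, g, h, i}); total cost 6 + 5 + 6 = 17.
The greedy pick G7, G6, G4, G8 costs 19; no covering selection beats 17.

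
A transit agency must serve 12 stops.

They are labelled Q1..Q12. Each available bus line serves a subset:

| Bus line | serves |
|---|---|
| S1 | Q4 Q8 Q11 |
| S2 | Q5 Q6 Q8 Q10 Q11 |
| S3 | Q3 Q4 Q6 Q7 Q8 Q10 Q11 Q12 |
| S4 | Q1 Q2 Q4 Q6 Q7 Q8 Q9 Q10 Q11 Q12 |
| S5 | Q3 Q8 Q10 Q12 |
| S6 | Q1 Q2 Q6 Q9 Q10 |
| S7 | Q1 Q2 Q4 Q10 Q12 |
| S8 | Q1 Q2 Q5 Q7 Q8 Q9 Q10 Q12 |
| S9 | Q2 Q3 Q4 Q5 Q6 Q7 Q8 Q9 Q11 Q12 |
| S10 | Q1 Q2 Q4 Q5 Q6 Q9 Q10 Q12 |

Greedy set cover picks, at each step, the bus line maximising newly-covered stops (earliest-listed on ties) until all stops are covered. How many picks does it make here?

2

Greedy: pick S4 (covers 10 new) → pick S9 (covers 2 new). Total picks: 2.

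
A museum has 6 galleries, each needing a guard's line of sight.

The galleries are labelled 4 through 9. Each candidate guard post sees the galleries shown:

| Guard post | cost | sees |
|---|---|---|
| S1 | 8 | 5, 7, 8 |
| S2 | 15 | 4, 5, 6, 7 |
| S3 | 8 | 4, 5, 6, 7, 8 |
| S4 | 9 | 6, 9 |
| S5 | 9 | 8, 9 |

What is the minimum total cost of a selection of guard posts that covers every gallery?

17

S3, S5 together cover every gallery (S3 ∪ S5 = {4, 5, 6, 7, 8, 9}); total cost 8 + 9 = 17.
No covering selection has total cost below 17.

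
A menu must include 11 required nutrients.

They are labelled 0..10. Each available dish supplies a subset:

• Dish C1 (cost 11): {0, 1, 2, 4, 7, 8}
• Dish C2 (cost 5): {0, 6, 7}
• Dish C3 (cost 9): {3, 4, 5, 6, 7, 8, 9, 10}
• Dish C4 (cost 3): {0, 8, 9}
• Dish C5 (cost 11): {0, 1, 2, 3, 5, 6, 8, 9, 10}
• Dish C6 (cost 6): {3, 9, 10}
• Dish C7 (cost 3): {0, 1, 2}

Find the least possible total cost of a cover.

C3, C7 together cover every nutrient (C3 ∪ C7 = {0, 1, 2, 3, 4, 5, 6, 7, 8, 9, 10}); total cost 9 + 3 = 12.
The greedy pick C4, C3, C7 costs 15; no covering selection beats 12.

12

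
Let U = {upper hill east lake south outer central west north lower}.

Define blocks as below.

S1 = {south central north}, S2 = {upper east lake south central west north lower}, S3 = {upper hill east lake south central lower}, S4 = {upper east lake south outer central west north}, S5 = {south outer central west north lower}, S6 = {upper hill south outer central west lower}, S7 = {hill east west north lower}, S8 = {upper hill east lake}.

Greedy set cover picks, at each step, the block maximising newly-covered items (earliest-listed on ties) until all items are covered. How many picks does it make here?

2

Greedy: pick S2 (covers 8 new) → pick S6 (covers 2 new). Total picks: 2.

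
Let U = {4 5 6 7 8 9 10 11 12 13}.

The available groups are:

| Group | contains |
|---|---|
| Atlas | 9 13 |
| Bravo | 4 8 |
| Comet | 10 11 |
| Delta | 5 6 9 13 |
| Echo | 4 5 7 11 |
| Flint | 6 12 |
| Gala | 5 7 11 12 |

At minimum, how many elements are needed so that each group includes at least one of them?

The 4 elements {8, 11, 12, 13} hit every group.
The groups Atlas, Bravo, Comet, Flint are pairwise disjoint, so any hitting set needs a separate element for each — at least 4. Hence 4 is optimal.

4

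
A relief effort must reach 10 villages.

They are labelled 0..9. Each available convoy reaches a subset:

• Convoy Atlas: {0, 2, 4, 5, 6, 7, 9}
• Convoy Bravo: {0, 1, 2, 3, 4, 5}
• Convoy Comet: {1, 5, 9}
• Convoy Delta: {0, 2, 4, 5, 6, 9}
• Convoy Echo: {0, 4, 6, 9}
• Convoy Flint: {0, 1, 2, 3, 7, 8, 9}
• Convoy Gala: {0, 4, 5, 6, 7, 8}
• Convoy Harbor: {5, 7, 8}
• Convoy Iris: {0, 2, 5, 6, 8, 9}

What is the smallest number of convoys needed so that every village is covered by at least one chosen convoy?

2

Take {Flint, Gala}. Their union is {0, 1, 2, 3, 4, 5, 6, 7, 8, 9}, which is all 10 villages.
No single convoy has all 10 villages (the largest, Atlas, has 7), so 2 is optimal.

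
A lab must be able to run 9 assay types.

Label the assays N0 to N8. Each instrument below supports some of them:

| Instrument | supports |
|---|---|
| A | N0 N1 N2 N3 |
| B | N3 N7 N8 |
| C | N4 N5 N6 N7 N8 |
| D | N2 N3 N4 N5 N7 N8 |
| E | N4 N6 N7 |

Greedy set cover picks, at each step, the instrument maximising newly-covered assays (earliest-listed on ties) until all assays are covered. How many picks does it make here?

3

Greedy: pick D (covers 6 new) → pick A (covers 2 new) → pick C (covers 1 new). Total picks: 3.
(The true minimum cover uses only 2 instruments, so greedy is not optimal here.)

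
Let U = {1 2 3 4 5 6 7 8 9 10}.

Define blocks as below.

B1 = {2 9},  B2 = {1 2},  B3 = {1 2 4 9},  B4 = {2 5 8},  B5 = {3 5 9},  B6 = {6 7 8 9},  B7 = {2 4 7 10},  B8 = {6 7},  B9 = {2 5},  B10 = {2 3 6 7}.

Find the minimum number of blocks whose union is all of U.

B3 and B5 and B6 and B7 together: B3 ∪ B5 ∪ B6 ∪ B7 = {1, 2, 3, 4, 5, 6, 7, 8, 9, 10} — every point is covered.
No 3 of the 10 blocks cover everything (all 120 combinations miss at least one point), so 4 is optimal.

4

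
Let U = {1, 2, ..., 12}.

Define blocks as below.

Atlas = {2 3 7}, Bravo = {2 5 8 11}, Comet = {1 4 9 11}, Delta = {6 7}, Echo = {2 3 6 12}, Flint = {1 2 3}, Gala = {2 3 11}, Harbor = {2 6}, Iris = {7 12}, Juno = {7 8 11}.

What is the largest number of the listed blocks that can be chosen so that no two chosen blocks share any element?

3

Comet, Harbor, Iris are pairwise disjoint (Comet={1,4,9,11}; Harbor={2,6}; Iris={7,12}).
Every remaining block overlaps one of these, and no 4 of the listed blocks are pairwise disjoint, so 3 is the maximum.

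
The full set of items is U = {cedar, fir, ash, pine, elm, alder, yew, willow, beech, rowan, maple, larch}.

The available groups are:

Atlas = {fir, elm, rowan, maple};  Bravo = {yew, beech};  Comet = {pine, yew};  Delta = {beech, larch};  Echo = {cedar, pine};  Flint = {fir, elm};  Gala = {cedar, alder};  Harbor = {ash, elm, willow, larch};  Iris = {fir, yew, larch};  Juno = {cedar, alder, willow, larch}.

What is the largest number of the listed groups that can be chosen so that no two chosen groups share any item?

Comet, Delta, Flint, Gala are pairwise disjoint (Comet={pine,yew}; Delta={beech,larch}; Flint={fir,elm}; Gala={cedar,alder}).
Every remaining group overlaps one of these, and no 5 of the listed groups are pairwise disjoint, so 4 is the maximum.

4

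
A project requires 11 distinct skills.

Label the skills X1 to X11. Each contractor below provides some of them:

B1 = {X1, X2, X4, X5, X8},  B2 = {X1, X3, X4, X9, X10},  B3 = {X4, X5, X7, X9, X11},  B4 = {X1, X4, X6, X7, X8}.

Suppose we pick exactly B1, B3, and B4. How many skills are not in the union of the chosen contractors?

2

Union of B1, B3, B4 = {X1, X2, X4, X5, X6, X7, X8, X9, X11}.
Not covered: X3, X10 — 2 skills.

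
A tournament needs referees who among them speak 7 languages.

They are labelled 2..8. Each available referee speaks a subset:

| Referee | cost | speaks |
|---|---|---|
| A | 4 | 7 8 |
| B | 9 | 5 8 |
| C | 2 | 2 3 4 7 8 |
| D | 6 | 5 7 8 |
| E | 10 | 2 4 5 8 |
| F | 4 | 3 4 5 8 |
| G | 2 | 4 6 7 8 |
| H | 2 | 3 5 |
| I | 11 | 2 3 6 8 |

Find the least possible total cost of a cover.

6

C, G, H together cover every language (C ∪ G ∪ H = {2, 3, 4, 5, 6, 7, 8}); total cost 2 + 2 + 2 = 6.
No covering selection has total cost below 6.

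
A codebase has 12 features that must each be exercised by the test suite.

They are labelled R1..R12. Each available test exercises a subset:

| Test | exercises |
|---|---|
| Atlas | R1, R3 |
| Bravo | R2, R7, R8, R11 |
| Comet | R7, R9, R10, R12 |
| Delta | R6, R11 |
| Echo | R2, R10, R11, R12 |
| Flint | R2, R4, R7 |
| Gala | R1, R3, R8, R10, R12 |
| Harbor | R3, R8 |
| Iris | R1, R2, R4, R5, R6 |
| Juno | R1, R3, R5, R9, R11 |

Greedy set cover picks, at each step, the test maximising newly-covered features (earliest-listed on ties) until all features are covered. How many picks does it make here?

Greedy: pick Gala (covers 5 new) → pick Iris (covers 4 new) → pick Bravo (covers 2 new) → pick Comet (covers 1 new). Total picks: 4.

4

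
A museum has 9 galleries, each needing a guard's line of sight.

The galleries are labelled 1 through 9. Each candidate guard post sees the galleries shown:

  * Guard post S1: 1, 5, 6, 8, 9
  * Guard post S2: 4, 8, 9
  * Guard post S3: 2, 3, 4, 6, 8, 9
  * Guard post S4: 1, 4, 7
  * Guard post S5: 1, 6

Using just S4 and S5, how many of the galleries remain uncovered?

5

Union of S4, S5 = {1, 4, 6, 7}.
Not covered: 2, 3, 5, 8, 9 — 5 galleries.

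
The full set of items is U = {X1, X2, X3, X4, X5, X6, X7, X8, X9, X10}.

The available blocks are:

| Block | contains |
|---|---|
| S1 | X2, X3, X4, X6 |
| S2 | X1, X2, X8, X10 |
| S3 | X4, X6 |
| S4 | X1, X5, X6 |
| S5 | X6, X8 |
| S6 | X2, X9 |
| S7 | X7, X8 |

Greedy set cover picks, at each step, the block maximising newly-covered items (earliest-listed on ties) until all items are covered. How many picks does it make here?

5

Greedy: pick S1 (covers 4 new) → pick S2 (covers 3 new) → pick S4 (covers 1 new) → pick S6 (covers 1 new) → pick S7 (covers 1 new). Total picks: 5.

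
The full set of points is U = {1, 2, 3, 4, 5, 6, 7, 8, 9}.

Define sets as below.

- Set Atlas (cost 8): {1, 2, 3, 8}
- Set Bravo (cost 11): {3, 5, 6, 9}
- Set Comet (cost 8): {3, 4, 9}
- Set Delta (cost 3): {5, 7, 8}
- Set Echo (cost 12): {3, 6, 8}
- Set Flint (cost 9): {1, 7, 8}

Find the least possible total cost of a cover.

Atlas, Bravo, Comet, Delta together cover every point (Atlas ∪ Bravo ∪ Comet ∪ Delta = {1, 2, 3, 4, 5, 6, 7, 8, 9}); total cost 8 + 11 + 8 + 3 = 30.
No covering selection has total cost below 30.

30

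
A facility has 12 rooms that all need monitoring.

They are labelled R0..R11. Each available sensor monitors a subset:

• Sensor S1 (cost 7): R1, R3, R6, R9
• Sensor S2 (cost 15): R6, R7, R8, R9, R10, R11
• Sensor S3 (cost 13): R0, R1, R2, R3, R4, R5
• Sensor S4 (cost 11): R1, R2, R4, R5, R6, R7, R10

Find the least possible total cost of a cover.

28

S2, S3 together cover every room (S2 ∪ S3 = {R0, R1, R2, R3, R4, R5, R6, R7, R8, R9, R10, R11}); total cost 15 + 13 = 28.
The greedy pick S4, S1, S2, S3 costs 46; no covering selection beats 28.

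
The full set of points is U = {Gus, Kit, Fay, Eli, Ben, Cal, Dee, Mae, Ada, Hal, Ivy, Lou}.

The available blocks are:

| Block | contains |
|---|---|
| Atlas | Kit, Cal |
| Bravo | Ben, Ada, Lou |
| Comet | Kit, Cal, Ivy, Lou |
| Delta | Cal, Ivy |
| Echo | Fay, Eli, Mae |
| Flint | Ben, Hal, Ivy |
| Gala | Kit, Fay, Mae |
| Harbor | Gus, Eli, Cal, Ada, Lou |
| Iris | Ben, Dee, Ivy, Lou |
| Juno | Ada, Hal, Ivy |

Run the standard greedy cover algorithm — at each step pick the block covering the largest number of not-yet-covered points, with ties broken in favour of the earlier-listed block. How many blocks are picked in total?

4

Greedy: pick Harbor (covers 5 new) → pick Flint (covers 3 new) → pick Gala (covers 3 new) → pick Iris (covers 1 new). Total picks: 4.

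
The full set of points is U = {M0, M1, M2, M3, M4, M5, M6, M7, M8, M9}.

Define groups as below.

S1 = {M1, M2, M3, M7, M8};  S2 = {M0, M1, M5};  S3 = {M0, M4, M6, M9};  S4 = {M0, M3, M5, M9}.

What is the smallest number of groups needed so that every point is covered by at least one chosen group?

3

S1 and S2 and S3 together: S1 ∪ S2 ∪ S3 = {M0, M1, M2, M3, M4, M5, M6, M7, M8, M9} — every point is covered.
Only S1 contains M2, so S1 is forced; the remaining 5 points need at least 2 more groups (each remaining group adds at most 4) — so at least 3 groups are needed, and 3 is optimal.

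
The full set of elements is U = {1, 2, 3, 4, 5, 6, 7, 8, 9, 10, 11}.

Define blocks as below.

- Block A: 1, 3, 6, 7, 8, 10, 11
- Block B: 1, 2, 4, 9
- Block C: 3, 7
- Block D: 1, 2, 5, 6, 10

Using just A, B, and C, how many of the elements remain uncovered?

1

Union of A, B, C = {1, 2, 3, 4, 6, 7, 8, 9, 10, 11}.
Not covered: 5 — 1 element.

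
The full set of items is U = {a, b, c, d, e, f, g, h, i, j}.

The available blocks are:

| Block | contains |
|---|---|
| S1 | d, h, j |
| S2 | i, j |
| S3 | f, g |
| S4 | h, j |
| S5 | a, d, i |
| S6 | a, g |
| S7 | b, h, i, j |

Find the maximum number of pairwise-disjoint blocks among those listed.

3

S3, S4, S5 are pairwise disjoint (S3={f,g}; S4={h,j}; S5={a,d,i}).
Every remaining block overlaps one of these, and no 4 of the listed blocks are pairwise disjoint, so 3 is the maximum.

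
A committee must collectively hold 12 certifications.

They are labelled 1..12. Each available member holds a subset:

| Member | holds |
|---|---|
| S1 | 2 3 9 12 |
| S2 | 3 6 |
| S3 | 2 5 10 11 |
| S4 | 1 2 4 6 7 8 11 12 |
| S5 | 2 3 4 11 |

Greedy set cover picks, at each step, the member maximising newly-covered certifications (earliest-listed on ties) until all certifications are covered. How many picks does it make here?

Greedy: pick S4 (covers 8 new) → pick S1 (covers 2 new) → pick S3 (covers 2 new). Total picks: 3.

3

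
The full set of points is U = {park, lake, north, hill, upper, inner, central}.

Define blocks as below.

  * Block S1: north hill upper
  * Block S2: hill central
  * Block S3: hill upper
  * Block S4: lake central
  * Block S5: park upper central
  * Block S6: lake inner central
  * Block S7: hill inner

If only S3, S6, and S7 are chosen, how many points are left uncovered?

Union of S3, S6, S7 = {lake, hill, upper, inner, central}.
Not covered: park, north — 2 points.

2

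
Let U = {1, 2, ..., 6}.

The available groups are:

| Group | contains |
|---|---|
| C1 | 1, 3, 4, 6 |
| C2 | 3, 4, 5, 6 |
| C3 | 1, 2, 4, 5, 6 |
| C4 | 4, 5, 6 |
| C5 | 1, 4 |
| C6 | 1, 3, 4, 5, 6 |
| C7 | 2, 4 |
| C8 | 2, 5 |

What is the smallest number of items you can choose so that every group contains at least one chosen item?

H = {2, 4} meets every group (each contains at least one member of H), and |H| = 2.
The groups C5, C8 are pairwise disjoint, so any hitting set needs a separate item for each — at least 2. Hence 2 is optimal.

2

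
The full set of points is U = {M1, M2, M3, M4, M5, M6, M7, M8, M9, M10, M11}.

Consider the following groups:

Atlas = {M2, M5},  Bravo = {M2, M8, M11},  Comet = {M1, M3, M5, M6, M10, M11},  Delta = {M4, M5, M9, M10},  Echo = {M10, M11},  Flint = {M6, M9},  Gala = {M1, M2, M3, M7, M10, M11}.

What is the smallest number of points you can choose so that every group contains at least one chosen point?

H = {M5, M9, M11} meets every group (each contains at least one member of H), and |H| = 3.
The groups Atlas, Echo, Flint are pairwise disjoint, so any hitting set needs a separate point for each — at least 3. Hence 3 is optimal.

3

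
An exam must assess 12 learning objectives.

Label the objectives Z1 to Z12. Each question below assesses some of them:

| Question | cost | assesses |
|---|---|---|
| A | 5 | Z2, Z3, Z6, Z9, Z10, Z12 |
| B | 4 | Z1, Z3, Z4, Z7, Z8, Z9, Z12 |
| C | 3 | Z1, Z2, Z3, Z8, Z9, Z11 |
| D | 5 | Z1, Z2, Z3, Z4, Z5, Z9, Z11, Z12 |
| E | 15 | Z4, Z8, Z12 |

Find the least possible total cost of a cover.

A, B, D together cover every objective (A ∪ B ∪ D = {Z1, Z2, Z3, Z4, Z5, Z6, Z7, Z8, Z9, Z10, Z11, Z12}); total cost 5 + 4 + 5 = 14.
The greedy pick C, B, A, D costs 17; no covering selection beats 14.

14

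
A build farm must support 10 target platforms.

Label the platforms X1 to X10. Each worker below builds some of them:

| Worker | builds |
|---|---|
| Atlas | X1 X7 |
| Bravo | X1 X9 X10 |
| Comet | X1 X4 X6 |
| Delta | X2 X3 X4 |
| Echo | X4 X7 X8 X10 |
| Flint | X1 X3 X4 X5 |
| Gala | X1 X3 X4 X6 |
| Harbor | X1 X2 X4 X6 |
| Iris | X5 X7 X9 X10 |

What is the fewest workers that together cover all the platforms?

4

Comet and Delta and Echo and Iris together: Comet ∪ Delta ∪ Echo ∪ Iris = {X1, X2, X3, X4, X5, X6, X7, X8, X9, X10} — every platform is covered.
No 3 of the 9 workers cover everything (all 84 combinations miss at least one platform), so 4 is optimal.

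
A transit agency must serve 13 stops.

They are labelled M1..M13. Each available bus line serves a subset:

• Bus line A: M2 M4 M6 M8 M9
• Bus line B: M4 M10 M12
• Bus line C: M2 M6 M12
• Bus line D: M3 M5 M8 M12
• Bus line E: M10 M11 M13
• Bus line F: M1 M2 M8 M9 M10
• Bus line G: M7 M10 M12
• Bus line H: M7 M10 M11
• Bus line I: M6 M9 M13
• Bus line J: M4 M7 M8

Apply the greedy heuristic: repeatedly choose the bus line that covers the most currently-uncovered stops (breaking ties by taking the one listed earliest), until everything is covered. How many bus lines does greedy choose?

5

Greedy: pick A (covers 5 new) → pick D (covers 3 new) → pick E (covers 3 new) → pick F (covers 1 new) → pick G (covers 1 new). Total picks: 5.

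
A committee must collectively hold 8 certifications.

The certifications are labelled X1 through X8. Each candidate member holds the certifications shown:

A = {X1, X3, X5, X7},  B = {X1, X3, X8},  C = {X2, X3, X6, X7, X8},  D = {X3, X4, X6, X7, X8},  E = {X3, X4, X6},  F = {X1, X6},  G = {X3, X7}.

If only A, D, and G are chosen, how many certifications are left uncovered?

1

Union of A, D, G = {X1, X3, X4, X5, X6, X7, X8}.
Not covered: X2 — 1 certification.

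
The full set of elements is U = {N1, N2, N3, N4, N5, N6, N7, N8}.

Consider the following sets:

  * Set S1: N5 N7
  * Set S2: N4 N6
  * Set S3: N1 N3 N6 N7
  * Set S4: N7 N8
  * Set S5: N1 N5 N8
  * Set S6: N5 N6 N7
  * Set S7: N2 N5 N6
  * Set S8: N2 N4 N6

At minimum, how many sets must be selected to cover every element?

Take {S3, S5, S8}. Their union is {N1, N2, N3, N4, N5, N6, N7, N8}, which is all 8 elements.
Only S3 contains N3, so S3 is forced; the remaining 4 elements need at least 2 more sets (each remaining set adds at most 2) — so at least 3 sets are needed, and 3 is optimal.

3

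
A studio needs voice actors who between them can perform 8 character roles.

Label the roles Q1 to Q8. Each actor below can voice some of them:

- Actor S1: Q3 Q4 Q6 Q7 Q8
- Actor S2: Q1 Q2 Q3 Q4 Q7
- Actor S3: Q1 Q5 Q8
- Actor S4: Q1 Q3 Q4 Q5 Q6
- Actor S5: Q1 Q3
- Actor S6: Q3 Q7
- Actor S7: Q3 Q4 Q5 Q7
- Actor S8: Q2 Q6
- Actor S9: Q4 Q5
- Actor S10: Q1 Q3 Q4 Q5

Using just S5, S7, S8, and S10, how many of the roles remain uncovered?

1

Union of S5, S7, S8, S10 = {Q1, Q2, Q3, Q4, Q5, Q6, Q7}.
Not covered: Q8 — 1 role.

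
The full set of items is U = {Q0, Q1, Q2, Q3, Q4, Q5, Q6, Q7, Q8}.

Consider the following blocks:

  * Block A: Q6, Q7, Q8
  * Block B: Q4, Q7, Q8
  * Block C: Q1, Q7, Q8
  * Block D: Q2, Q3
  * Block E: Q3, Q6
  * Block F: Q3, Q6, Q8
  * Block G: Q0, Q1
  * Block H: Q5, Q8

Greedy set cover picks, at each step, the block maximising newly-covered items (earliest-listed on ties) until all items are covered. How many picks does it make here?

5

Greedy: pick A (covers 3 new) → pick D (covers 2 new) → pick G (covers 2 new) → pick B (covers 1 new) → pick H (covers 1 new). Total picks: 5.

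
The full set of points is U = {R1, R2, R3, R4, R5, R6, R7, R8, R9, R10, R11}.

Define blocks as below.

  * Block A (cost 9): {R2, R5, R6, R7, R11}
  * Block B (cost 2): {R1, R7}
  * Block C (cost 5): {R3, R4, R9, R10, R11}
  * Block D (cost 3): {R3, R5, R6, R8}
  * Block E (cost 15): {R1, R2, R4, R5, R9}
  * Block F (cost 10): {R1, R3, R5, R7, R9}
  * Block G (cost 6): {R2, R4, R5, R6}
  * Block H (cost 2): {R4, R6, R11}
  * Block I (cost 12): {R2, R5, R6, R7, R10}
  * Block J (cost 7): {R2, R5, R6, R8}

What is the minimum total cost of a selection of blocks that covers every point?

14

B, C, J together cover every point (B ∪ C ∪ J = {R1, R2, R3, R4, R5, R6, R7, R8, R9, R10, R11}); total cost 2 + 5 + 7 = 14.
The greedy pick H, B, D, C, G costs 18; no covering selection beats 14.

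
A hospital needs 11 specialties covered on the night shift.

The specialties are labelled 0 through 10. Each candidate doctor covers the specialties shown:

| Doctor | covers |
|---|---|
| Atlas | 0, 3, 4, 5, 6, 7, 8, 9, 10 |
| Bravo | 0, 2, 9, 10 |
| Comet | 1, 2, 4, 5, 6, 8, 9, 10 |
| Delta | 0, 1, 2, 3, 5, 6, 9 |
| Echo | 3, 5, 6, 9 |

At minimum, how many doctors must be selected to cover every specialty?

2

Atlas and Comet together: Atlas ∪ Comet = {0, 1, 2, 3, 4, 5, 6, 7, 8, 9, 10} — every specialty is covered.
No single doctor has all 11 specialties (the largest, Atlas, has 9), so 2 is optimal.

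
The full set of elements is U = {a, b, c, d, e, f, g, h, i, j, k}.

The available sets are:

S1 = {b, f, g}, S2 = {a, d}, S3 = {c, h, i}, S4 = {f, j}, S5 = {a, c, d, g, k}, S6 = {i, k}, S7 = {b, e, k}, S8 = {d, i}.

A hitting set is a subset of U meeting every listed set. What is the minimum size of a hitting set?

4

The 4 elements {d, f, i, k} hit every set.
The sets S2, S3, S4, S7 are pairwise disjoint, so any hitting set needs a separate element for each — at least 4. Hence 4 is optimal.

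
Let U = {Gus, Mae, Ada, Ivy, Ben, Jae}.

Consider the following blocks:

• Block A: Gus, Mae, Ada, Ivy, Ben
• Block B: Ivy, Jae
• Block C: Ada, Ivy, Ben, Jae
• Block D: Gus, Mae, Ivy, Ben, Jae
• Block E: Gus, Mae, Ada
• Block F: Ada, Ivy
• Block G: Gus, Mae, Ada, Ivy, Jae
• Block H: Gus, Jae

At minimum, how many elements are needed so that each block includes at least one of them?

2

T = {Gus, Ivy} meets every block (each contains at least one member of T), and |T| = 2.
The blocks B, E are pairwise disjoint, so any hitting set needs a separate element for each — at least 2. Hence 2 is optimal.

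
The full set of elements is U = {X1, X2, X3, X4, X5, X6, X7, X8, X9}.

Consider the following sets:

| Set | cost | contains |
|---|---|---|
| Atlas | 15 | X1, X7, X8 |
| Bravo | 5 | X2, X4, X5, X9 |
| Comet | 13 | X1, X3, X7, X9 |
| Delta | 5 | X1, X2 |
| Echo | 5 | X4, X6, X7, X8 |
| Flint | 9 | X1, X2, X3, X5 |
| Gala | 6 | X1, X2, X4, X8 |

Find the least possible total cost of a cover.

19

Bravo, Echo, Flint together cover every element (Bravo ∪ Echo ∪ Flint = {X1, X2, X3, X4, X5, X6, X7, X8, X9}); total cost 5 + 5 + 9 = 19.
No covering selection has total cost below 19.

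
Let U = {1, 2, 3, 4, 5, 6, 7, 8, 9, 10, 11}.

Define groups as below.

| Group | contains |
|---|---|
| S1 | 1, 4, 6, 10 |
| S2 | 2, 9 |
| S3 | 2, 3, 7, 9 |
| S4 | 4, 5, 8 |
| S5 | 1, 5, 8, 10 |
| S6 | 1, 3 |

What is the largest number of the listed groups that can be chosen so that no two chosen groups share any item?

S2, S4, S6 are pairwise disjoint (S2={2,9}; S4={4,5,8}; S6={1,3}).
Every remaining group overlaps one of these, and no 4 of the listed groups are pairwise disjoint, so 3 is the maximum.

3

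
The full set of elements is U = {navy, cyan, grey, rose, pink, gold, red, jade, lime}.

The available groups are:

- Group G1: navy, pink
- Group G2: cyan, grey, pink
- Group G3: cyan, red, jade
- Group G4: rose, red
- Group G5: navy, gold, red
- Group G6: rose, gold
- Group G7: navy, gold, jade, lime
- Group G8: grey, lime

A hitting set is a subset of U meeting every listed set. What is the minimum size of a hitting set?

The 4 elements {navy, cyan, grey, rose} hit every group.
The groups G1, G3, G6, G8 are pairwise disjoint, so any hitting set needs a separate element for each — at least 4. Hence 4 is optimal.

4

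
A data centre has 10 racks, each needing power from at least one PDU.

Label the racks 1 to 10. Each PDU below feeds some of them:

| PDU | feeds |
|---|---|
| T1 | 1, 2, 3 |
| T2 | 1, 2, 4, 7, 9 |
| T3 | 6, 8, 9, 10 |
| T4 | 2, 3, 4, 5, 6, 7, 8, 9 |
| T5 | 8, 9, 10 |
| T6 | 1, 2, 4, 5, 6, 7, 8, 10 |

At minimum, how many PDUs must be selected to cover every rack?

2

T4 and T6 together: T4 ∪ T6 = {1, 2, 3, 4, 5, 6, 7, 8, 9, 10} — every rack is covered.
No single PDU has all 10 racks (the largest, T4, has 8), so 2 is optimal.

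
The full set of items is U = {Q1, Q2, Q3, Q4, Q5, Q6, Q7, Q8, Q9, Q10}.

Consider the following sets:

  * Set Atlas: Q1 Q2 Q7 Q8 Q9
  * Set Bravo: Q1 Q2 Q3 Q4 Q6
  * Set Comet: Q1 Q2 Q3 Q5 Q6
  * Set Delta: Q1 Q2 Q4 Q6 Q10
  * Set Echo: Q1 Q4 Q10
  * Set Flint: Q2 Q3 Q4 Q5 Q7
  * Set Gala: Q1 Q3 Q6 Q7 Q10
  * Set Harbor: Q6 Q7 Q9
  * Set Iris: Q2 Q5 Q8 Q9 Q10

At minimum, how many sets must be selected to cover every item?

Take {Atlas, Flint, Gala}. Their union is {Q1, Q2, Q3, Q4, Q5, Q6, Q7, Q8, Q9, Q10}, which is all 10 items.
No 2 of the 9 sets cover everything (all 36 combinations miss at least one item), so 3 is optimal.

3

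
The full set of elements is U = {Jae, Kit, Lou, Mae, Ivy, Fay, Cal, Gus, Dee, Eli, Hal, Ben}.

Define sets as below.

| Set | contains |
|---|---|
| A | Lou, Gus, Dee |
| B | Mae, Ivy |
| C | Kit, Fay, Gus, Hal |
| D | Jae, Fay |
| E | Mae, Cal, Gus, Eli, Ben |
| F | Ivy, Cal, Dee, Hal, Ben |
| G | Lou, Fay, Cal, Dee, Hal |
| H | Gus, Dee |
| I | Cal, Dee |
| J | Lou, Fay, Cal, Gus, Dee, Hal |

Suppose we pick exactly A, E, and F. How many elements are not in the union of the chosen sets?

3

Union of A, E, F = {Lou, Mae, Ivy, Cal, Gus, Dee, Eli, Hal, Ben}.
Not covered: Jae, Kit, Fay — 3 elements.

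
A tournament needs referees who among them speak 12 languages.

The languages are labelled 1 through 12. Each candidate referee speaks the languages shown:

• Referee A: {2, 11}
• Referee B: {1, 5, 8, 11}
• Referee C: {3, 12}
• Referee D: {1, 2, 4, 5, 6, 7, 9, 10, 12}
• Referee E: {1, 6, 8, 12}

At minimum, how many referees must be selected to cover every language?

3

Take {B, C, D}. Their union is {1, 2, 3, 4, 5, 6, 7, 8, 9, 10, 11, 12}, which is all 12 languages.
Only C contains 3, so C is forced; the remaining 10 languages need at least 2 more referees (each remaining referee adds at most 8) — so at least 3 referees are needed, and 3 is optimal.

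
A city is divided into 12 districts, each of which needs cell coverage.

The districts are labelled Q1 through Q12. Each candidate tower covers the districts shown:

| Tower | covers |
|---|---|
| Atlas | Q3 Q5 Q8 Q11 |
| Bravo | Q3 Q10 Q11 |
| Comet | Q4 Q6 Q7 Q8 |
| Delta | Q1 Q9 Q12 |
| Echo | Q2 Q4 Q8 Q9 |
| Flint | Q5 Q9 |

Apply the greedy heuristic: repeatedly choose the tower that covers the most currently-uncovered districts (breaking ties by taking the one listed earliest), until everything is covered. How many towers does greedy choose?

5

Greedy: pick Atlas (covers 4 new) → pick Comet (covers 3 new) → pick Delta (covers 3 new) → pick Bravo (covers 1 new) → pick Echo (covers 1 new). Total picks: 5.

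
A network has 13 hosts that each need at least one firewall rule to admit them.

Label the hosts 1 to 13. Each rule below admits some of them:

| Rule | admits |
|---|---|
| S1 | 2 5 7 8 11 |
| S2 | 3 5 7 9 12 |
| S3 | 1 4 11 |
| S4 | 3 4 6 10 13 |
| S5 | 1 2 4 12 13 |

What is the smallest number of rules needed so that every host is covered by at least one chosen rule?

4

Take {S1, S2, S4, S5}. Their union is {1, 2, 3, 4, 5, 6, 7, 8, 9, 10, 11, 12, 13}, which is all 13 hosts.
No 3 of the 5 rules cover everything (all 10 combinations miss at least one host), so 4 is optimal.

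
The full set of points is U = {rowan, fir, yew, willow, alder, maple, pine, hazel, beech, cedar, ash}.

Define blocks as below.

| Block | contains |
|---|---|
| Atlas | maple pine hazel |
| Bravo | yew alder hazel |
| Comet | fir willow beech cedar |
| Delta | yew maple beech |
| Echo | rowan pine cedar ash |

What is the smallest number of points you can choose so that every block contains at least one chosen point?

3

The 3 points {yew, hazel, cedar} hit every block.
No choice of 2 points meets every block, so 3 is the minimum.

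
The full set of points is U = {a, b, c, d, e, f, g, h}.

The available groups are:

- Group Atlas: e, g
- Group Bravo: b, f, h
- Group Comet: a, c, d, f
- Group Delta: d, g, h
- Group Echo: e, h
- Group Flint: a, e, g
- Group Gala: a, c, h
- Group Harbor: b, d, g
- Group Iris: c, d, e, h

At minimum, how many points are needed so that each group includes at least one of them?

3

T = {f, g, h} meets every group (each contains at least one member of T), and |T| = 3.
No choice of 2 points meets every group, so 3 is the minimum.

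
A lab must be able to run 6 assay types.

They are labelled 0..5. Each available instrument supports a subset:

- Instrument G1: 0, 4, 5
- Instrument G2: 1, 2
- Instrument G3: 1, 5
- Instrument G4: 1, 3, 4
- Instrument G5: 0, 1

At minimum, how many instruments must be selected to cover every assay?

Take {G1, G2, G4}. Their union is {0, 1, 2, 3, 4, 5}, which is all 6 assays.
Only G2 contains 2, so G2 is forced; the remaining 4 assays need at least 2 more instruments (each remaining instrument adds at most 3) — so at least 3 instruments are needed, and 3 is optimal.

3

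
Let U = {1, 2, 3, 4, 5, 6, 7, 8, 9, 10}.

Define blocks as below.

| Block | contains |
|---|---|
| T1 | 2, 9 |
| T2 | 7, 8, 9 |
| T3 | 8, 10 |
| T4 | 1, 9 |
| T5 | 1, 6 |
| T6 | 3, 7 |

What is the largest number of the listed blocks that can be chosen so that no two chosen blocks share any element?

4

T1, T3, T5, T6 are pairwise disjoint (T1={2,9}; T3={8,10}; T5={1,6}; T6={3,7}).
Every remaining block overlaps one of these, and no 5 of the listed blocks are pairwise disjoint, so 4 is the maximum.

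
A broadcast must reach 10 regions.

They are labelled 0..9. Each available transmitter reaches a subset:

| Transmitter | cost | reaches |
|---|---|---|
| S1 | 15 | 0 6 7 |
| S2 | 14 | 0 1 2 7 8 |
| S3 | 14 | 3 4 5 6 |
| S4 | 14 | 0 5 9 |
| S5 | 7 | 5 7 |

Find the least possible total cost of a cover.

S2, S3, S4 together cover every region (S2 ∪ S3 ∪ S4 = {0, 1, 2, 3, 4, 5, 6, 7, 8, 9}); total cost 14 + 14 + 14 = 42.
No covering selection has total cost below 42.

42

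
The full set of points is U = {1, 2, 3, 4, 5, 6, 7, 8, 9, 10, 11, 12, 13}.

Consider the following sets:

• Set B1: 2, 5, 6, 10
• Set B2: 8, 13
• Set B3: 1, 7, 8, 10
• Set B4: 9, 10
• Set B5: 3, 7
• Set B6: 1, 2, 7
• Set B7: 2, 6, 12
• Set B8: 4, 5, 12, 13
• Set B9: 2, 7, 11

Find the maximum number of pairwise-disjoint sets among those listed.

4

B2, B4, B5, B7 are pairwise disjoint (B2={8,13}; B4={9,10}; B5={3,7}; B7={2,6,12}).
Every remaining set overlaps one of these, and no 5 of the listed sets are pairwise disjoint, so 4 is the maximum.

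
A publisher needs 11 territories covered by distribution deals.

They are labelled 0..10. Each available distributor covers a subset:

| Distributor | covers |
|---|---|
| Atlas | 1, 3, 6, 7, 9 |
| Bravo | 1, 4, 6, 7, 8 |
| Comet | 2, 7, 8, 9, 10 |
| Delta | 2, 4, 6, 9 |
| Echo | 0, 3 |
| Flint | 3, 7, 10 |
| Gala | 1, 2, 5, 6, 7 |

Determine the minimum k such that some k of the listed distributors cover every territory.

4

Comet and Delta and Echo and Gala together: Comet ∪ Delta ∪ Echo ∪ Gala = {0, 1, 2, 3, 4, 5, 6, 7, 8, 9, 10} — every territory is covered.
No 3 of the 7 distributors cover everything (all 35 combinations miss at least one territory), so 4 is optimal.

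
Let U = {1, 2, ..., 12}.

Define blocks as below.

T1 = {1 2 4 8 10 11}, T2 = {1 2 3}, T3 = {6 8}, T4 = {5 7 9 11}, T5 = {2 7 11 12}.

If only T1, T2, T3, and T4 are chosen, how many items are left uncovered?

Union of T1, T2, T3, T4 = {1, 2, 3, 4, 5, 6, 7, 8, 9, 10, 11}.
Not covered: 12 — 1 item.

1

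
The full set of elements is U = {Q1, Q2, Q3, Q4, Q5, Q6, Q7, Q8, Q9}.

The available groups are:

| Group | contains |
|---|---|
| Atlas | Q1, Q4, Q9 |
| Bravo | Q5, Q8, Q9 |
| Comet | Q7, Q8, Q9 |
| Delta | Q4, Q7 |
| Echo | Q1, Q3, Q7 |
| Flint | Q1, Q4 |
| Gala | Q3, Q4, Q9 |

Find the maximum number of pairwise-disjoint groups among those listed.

Bravo, Flint are pairwise disjoint (Bravo={Q5,Q8,Q9}; Flint={Q1,Q4}).
Every remaining group overlaps one of these, and no 3 of the listed groups are pairwise disjoint, so 2 is the maximum.

2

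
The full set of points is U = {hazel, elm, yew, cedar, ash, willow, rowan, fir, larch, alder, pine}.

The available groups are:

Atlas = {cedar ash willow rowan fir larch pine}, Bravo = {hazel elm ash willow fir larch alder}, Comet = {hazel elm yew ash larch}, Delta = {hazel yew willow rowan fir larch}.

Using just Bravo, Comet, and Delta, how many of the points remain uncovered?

2

Union of Bravo, Comet, Delta = {hazel, elm, yew, ash, willow, rowan, fir, larch, alder}.
Not covered: cedar, pine — 2 points.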